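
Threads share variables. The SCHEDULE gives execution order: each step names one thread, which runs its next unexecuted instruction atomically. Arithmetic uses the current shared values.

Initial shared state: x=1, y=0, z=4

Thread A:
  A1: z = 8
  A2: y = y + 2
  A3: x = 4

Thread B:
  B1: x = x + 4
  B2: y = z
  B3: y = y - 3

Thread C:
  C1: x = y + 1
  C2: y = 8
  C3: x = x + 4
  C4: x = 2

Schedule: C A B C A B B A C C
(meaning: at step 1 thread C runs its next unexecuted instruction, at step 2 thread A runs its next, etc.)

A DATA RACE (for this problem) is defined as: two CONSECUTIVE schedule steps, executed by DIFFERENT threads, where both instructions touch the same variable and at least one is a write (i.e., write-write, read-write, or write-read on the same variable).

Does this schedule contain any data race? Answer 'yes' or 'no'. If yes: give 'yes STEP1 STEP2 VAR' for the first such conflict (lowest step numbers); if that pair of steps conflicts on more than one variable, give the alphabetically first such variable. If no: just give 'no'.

Steps 1,2: C(r=y,w=x) vs A(r=-,w=z). No conflict.
Steps 2,3: A(r=-,w=z) vs B(r=x,w=x). No conflict.
Steps 3,4: B(r=x,w=x) vs C(r=-,w=y). No conflict.
Steps 4,5: C(y = 8) vs A(y = y + 2). RACE on y (W-W).
Steps 5,6: A(y = y + 2) vs B(y = z). RACE on y (W-W).
Steps 6,7: same thread (B). No race.
Steps 7,8: B(r=y,w=y) vs A(r=-,w=x). No conflict.
Steps 8,9: A(x = 4) vs C(x = x + 4). RACE on x (W-W).
Steps 9,10: same thread (C). No race.
First conflict at steps 4,5.

Answer: yes 4 5 y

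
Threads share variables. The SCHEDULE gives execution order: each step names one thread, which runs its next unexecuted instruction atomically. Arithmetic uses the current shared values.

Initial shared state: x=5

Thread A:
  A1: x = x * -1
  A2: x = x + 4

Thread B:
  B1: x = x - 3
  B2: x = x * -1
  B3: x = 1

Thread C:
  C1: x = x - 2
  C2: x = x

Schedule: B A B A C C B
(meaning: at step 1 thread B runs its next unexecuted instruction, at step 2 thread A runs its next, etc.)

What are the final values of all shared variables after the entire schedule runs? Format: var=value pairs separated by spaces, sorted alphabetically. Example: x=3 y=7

Step 1: thread B executes B1 (x = x - 3). Shared: x=2. PCs: A@0 B@1 C@0
Step 2: thread A executes A1 (x = x * -1). Shared: x=-2. PCs: A@1 B@1 C@0
Step 3: thread B executes B2 (x = x * -1). Shared: x=2. PCs: A@1 B@2 C@0
Step 4: thread A executes A2 (x = x + 4). Shared: x=6. PCs: A@2 B@2 C@0
Step 5: thread C executes C1 (x = x - 2). Shared: x=4. PCs: A@2 B@2 C@1
Step 6: thread C executes C2 (x = x). Shared: x=4. PCs: A@2 B@2 C@2
Step 7: thread B executes B3 (x = 1). Shared: x=1. PCs: A@2 B@3 C@2

Answer: x=1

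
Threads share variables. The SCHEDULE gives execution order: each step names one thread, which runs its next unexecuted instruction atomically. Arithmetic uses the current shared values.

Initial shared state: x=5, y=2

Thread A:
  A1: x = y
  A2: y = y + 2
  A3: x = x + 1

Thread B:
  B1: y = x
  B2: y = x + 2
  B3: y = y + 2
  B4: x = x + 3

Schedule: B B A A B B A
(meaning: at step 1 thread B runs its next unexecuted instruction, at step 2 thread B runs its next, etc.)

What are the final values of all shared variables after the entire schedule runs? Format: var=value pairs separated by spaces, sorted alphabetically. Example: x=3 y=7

Step 1: thread B executes B1 (y = x). Shared: x=5 y=5. PCs: A@0 B@1
Step 2: thread B executes B2 (y = x + 2). Shared: x=5 y=7. PCs: A@0 B@2
Step 3: thread A executes A1 (x = y). Shared: x=7 y=7. PCs: A@1 B@2
Step 4: thread A executes A2 (y = y + 2). Shared: x=7 y=9. PCs: A@2 B@2
Step 5: thread B executes B3 (y = y + 2). Shared: x=7 y=11. PCs: A@2 B@3
Step 6: thread B executes B4 (x = x + 3). Shared: x=10 y=11. PCs: A@2 B@4
Step 7: thread A executes A3 (x = x + 1). Shared: x=11 y=11. PCs: A@3 B@4

Answer: x=11 y=11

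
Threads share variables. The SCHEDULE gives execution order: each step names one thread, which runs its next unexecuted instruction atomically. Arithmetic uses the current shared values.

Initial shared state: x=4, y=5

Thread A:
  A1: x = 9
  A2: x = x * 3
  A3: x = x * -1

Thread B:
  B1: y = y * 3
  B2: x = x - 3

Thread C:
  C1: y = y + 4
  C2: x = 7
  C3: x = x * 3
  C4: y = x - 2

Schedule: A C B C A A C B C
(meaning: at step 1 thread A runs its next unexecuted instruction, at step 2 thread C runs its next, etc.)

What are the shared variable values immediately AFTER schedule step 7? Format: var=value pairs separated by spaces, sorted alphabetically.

Step 1: thread A executes A1 (x = 9). Shared: x=9 y=5. PCs: A@1 B@0 C@0
Step 2: thread C executes C1 (y = y + 4). Shared: x=9 y=9. PCs: A@1 B@0 C@1
Step 3: thread B executes B1 (y = y * 3). Shared: x=9 y=27. PCs: A@1 B@1 C@1
Step 4: thread C executes C2 (x = 7). Shared: x=7 y=27. PCs: A@1 B@1 C@2
Step 5: thread A executes A2 (x = x * 3). Shared: x=21 y=27. PCs: A@2 B@1 C@2
Step 6: thread A executes A3 (x = x * -1). Shared: x=-21 y=27. PCs: A@3 B@1 C@2
Step 7: thread C executes C3 (x = x * 3). Shared: x=-63 y=27. PCs: A@3 B@1 C@3

Answer: x=-63 y=27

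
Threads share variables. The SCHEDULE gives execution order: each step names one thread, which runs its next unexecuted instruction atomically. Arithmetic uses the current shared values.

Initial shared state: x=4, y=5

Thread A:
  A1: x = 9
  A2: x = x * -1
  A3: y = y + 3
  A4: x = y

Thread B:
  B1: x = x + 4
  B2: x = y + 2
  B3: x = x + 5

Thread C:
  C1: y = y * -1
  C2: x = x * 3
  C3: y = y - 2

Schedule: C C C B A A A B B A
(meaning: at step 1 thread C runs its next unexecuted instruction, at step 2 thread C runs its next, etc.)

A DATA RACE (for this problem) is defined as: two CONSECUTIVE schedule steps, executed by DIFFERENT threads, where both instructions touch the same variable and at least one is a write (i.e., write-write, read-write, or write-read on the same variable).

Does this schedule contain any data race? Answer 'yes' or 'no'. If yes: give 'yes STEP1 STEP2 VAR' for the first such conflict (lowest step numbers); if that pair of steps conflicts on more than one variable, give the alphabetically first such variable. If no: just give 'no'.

Steps 1,2: same thread (C). No race.
Steps 2,3: same thread (C). No race.
Steps 3,4: C(r=y,w=y) vs B(r=x,w=x). No conflict.
Steps 4,5: B(x = x + 4) vs A(x = 9). RACE on x (W-W).
Steps 5,6: same thread (A). No race.
Steps 6,7: same thread (A). No race.
Steps 7,8: A(y = y + 3) vs B(x = y + 2). RACE on y (W-R).
Steps 8,9: same thread (B). No race.
Steps 9,10: B(x = x + 5) vs A(x = y). RACE on x (W-W).
First conflict at steps 4,5.

Answer: yes 4 5 x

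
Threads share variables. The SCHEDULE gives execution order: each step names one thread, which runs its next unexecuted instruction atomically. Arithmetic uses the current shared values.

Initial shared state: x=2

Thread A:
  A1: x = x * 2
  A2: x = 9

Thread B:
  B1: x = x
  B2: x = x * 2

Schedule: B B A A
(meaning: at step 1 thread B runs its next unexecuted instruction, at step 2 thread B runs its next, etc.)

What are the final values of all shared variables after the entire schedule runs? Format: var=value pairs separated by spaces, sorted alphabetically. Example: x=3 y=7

Step 1: thread B executes B1 (x = x). Shared: x=2. PCs: A@0 B@1
Step 2: thread B executes B2 (x = x * 2). Shared: x=4. PCs: A@0 B@2
Step 3: thread A executes A1 (x = x * 2). Shared: x=8. PCs: A@1 B@2
Step 4: thread A executes A2 (x = 9). Shared: x=9. PCs: A@2 B@2

Answer: x=9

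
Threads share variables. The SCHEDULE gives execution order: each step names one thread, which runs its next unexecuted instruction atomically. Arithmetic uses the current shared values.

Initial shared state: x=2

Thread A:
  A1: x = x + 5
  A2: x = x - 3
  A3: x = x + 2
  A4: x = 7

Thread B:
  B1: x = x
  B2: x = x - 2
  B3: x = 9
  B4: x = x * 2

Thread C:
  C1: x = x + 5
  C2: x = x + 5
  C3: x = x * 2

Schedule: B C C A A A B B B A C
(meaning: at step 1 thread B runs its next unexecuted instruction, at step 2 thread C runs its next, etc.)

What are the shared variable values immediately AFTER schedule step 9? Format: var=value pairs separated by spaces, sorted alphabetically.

Answer: x=18

Derivation:
Step 1: thread B executes B1 (x = x). Shared: x=2. PCs: A@0 B@1 C@0
Step 2: thread C executes C1 (x = x + 5). Shared: x=7. PCs: A@0 B@1 C@1
Step 3: thread C executes C2 (x = x + 5). Shared: x=12. PCs: A@0 B@1 C@2
Step 4: thread A executes A1 (x = x + 5). Shared: x=17. PCs: A@1 B@1 C@2
Step 5: thread A executes A2 (x = x - 3). Shared: x=14. PCs: A@2 B@1 C@2
Step 6: thread A executes A3 (x = x + 2). Shared: x=16. PCs: A@3 B@1 C@2
Step 7: thread B executes B2 (x = x - 2). Shared: x=14. PCs: A@3 B@2 C@2
Step 8: thread B executes B3 (x = 9). Shared: x=9. PCs: A@3 B@3 C@2
Step 9: thread B executes B4 (x = x * 2). Shared: x=18. PCs: A@3 B@4 C@2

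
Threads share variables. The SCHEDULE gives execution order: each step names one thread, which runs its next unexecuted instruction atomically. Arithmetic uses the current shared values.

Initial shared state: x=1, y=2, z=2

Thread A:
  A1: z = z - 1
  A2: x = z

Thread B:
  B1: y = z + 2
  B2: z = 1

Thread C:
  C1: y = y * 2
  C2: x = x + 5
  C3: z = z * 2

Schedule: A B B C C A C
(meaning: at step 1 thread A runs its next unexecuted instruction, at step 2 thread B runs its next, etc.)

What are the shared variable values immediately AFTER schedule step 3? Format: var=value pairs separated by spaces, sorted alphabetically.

Step 1: thread A executes A1 (z = z - 1). Shared: x=1 y=2 z=1. PCs: A@1 B@0 C@0
Step 2: thread B executes B1 (y = z + 2). Shared: x=1 y=3 z=1. PCs: A@1 B@1 C@0
Step 3: thread B executes B2 (z = 1). Shared: x=1 y=3 z=1. PCs: A@1 B@2 C@0

Answer: x=1 y=3 z=1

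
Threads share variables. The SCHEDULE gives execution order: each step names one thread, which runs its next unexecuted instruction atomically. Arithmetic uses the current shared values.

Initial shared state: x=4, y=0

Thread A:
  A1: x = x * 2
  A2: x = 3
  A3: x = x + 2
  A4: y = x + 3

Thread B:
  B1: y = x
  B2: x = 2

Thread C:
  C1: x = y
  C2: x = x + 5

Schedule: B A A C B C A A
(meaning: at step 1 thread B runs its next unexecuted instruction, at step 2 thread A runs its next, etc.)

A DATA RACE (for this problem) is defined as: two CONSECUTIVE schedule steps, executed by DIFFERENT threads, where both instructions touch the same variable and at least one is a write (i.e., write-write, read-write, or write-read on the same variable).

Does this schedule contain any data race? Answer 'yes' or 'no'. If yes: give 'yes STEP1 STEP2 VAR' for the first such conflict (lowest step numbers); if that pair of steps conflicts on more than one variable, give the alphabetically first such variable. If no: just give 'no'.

Steps 1,2: B(y = x) vs A(x = x * 2). RACE on x (R-W).
Steps 2,3: same thread (A). No race.
Steps 3,4: A(x = 3) vs C(x = y). RACE on x (W-W).
Steps 4,5: C(x = y) vs B(x = 2). RACE on x (W-W).
Steps 5,6: B(x = 2) vs C(x = x + 5). RACE on x (W-W).
Steps 6,7: C(x = x + 5) vs A(x = x + 2). RACE on x (W-W).
Steps 7,8: same thread (A). No race.
First conflict at steps 1,2.

Answer: yes 1 2 x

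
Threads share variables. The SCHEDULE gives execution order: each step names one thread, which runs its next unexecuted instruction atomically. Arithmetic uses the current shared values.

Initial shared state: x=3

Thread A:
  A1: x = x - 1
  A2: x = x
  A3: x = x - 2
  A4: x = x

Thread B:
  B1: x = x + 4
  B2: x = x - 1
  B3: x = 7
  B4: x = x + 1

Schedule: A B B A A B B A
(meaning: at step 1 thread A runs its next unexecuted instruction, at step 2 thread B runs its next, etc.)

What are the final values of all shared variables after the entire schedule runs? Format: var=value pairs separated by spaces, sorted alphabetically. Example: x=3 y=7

Step 1: thread A executes A1 (x = x - 1). Shared: x=2. PCs: A@1 B@0
Step 2: thread B executes B1 (x = x + 4). Shared: x=6. PCs: A@1 B@1
Step 3: thread B executes B2 (x = x - 1). Shared: x=5. PCs: A@1 B@2
Step 4: thread A executes A2 (x = x). Shared: x=5. PCs: A@2 B@2
Step 5: thread A executes A3 (x = x - 2). Shared: x=3. PCs: A@3 B@2
Step 6: thread B executes B3 (x = 7). Shared: x=7. PCs: A@3 B@3
Step 7: thread B executes B4 (x = x + 1). Shared: x=8. PCs: A@3 B@4
Step 8: thread A executes A4 (x = x). Shared: x=8. PCs: A@4 B@4

Answer: x=8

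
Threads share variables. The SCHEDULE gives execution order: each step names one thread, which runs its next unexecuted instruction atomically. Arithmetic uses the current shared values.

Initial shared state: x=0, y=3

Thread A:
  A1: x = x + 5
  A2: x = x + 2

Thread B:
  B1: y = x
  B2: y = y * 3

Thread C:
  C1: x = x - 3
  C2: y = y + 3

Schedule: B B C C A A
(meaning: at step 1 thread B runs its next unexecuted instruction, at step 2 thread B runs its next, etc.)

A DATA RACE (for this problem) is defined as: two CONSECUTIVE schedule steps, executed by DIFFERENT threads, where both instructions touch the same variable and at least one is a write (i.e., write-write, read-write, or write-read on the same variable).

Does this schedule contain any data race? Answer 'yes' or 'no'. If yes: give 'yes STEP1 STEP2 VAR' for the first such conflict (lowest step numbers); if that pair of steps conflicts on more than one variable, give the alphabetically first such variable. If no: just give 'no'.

Steps 1,2: same thread (B). No race.
Steps 2,3: B(r=y,w=y) vs C(r=x,w=x). No conflict.
Steps 3,4: same thread (C). No race.
Steps 4,5: C(r=y,w=y) vs A(r=x,w=x). No conflict.
Steps 5,6: same thread (A). No race.

Answer: no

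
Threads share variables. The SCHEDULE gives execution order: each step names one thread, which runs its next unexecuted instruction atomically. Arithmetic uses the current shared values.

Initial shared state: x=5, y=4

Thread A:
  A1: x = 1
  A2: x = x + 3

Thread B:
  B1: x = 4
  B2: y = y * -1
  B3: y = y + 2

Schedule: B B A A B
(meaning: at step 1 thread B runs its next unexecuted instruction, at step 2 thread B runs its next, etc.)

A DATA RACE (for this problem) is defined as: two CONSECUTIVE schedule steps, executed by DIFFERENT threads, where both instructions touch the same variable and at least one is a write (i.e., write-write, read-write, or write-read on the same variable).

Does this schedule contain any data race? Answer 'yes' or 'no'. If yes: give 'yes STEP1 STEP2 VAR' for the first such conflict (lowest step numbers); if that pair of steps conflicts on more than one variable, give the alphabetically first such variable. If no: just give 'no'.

Answer: no

Derivation:
Steps 1,2: same thread (B). No race.
Steps 2,3: B(r=y,w=y) vs A(r=-,w=x). No conflict.
Steps 3,4: same thread (A). No race.
Steps 4,5: A(r=x,w=x) vs B(r=y,w=y). No conflict.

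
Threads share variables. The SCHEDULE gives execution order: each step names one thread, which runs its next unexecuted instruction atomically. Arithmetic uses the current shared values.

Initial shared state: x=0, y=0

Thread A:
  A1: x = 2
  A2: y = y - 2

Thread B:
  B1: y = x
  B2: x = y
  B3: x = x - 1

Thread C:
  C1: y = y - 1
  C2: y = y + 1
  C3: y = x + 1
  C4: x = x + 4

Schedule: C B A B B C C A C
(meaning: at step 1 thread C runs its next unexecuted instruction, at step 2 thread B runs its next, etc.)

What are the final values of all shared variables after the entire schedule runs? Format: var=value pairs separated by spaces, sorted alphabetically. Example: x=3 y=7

Answer: x=3 y=-2

Derivation:
Step 1: thread C executes C1 (y = y - 1). Shared: x=0 y=-1. PCs: A@0 B@0 C@1
Step 2: thread B executes B1 (y = x). Shared: x=0 y=0. PCs: A@0 B@1 C@1
Step 3: thread A executes A1 (x = 2). Shared: x=2 y=0. PCs: A@1 B@1 C@1
Step 4: thread B executes B2 (x = y). Shared: x=0 y=0. PCs: A@1 B@2 C@1
Step 5: thread B executes B3 (x = x - 1). Shared: x=-1 y=0. PCs: A@1 B@3 C@1
Step 6: thread C executes C2 (y = y + 1). Shared: x=-1 y=1. PCs: A@1 B@3 C@2
Step 7: thread C executes C3 (y = x + 1). Shared: x=-1 y=0. PCs: A@1 B@3 C@3
Step 8: thread A executes A2 (y = y - 2). Shared: x=-1 y=-2. PCs: A@2 B@3 C@3
Step 9: thread C executes C4 (x = x + 4). Shared: x=3 y=-2. PCs: A@2 B@3 C@4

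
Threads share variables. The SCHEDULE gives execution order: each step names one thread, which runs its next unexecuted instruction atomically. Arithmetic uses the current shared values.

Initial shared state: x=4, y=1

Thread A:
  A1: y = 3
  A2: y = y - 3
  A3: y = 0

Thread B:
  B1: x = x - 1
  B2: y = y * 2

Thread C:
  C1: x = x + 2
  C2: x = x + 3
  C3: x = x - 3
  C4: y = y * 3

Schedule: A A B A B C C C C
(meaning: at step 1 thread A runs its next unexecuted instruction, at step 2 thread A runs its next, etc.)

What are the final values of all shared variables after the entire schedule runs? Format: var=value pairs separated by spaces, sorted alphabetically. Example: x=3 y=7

Answer: x=5 y=0

Derivation:
Step 1: thread A executes A1 (y = 3). Shared: x=4 y=3. PCs: A@1 B@0 C@0
Step 2: thread A executes A2 (y = y - 3). Shared: x=4 y=0. PCs: A@2 B@0 C@0
Step 3: thread B executes B1 (x = x - 1). Shared: x=3 y=0. PCs: A@2 B@1 C@0
Step 4: thread A executes A3 (y = 0). Shared: x=3 y=0. PCs: A@3 B@1 C@0
Step 5: thread B executes B2 (y = y * 2). Shared: x=3 y=0. PCs: A@3 B@2 C@0
Step 6: thread C executes C1 (x = x + 2). Shared: x=5 y=0. PCs: A@3 B@2 C@1
Step 7: thread C executes C2 (x = x + 3). Shared: x=8 y=0. PCs: A@3 B@2 C@2
Step 8: thread C executes C3 (x = x - 3). Shared: x=5 y=0. PCs: A@3 B@2 C@3
Step 9: thread C executes C4 (y = y * 3). Shared: x=5 y=0. PCs: A@3 B@2 C@4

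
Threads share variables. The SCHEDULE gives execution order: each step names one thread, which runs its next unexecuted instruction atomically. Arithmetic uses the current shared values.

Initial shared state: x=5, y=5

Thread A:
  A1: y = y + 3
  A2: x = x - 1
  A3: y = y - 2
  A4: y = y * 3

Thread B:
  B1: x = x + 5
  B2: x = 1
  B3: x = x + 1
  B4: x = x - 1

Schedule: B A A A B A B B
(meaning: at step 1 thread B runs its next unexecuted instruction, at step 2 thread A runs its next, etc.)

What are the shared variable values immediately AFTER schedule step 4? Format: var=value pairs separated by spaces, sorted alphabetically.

Answer: x=9 y=6

Derivation:
Step 1: thread B executes B1 (x = x + 5). Shared: x=10 y=5. PCs: A@0 B@1
Step 2: thread A executes A1 (y = y + 3). Shared: x=10 y=8. PCs: A@1 B@1
Step 3: thread A executes A2 (x = x - 1). Shared: x=9 y=8. PCs: A@2 B@1
Step 4: thread A executes A3 (y = y - 2). Shared: x=9 y=6. PCs: A@3 B@1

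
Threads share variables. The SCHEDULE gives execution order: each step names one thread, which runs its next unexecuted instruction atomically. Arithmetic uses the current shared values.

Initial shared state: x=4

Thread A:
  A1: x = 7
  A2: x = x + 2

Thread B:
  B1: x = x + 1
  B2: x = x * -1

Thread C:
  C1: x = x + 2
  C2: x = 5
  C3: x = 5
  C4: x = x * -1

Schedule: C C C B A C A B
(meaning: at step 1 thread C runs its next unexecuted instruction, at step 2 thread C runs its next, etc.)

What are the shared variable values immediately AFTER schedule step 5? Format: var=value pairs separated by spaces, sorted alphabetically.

Step 1: thread C executes C1 (x = x + 2). Shared: x=6. PCs: A@0 B@0 C@1
Step 2: thread C executes C2 (x = 5). Shared: x=5. PCs: A@0 B@0 C@2
Step 3: thread C executes C3 (x = 5). Shared: x=5. PCs: A@0 B@0 C@3
Step 4: thread B executes B1 (x = x + 1). Shared: x=6. PCs: A@0 B@1 C@3
Step 5: thread A executes A1 (x = 7). Shared: x=7. PCs: A@1 B@1 C@3

Answer: x=7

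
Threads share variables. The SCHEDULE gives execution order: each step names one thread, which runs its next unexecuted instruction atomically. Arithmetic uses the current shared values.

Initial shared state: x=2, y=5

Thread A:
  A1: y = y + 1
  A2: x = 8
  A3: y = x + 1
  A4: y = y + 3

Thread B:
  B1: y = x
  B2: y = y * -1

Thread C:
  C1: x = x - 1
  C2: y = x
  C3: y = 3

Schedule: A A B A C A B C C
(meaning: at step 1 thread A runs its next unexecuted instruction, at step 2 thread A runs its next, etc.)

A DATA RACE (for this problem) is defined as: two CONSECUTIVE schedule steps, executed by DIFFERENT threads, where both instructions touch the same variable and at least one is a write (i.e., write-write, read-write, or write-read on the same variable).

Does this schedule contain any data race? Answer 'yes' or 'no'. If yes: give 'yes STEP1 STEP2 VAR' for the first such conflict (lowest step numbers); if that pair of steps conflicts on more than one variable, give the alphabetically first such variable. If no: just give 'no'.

Answer: yes 2 3 x

Derivation:
Steps 1,2: same thread (A). No race.
Steps 2,3: A(x = 8) vs B(y = x). RACE on x (W-R).
Steps 3,4: B(y = x) vs A(y = x + 1). RACE on y (W-W).
Steps 4,5: A(y = x + 1) vs C(x = x - 1). RACE on x (R-W).
Steps 5,6: C(r=x,w=x) vs A(r=y,w=y). No conflict.
Steps 6,7: A(y = y + 3) vs B(y = y * -1). RACE on y (W-W).
Steps 7,8: B(y = y * -1) vs C(y = x). RACE on y (W-W).
Steps 8,9: same thread (C). No race.
First conflict at steps 2,3.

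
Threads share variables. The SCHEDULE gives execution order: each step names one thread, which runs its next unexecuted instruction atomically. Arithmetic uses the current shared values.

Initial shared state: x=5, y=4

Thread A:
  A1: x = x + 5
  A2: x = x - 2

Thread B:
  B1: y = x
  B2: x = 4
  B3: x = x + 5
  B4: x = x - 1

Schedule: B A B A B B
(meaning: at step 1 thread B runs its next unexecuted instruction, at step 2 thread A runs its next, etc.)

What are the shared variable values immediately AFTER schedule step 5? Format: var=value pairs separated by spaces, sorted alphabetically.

Answer: x=7 y=5

Derivation:
Step 1: thread B executes B1 (y = x). Shared: x=5 y=5. PCs: A@0 B@1
Step 2: thread A executes A1 (x = x + 5). Shared: x=10 y=5. PCs: A@1 B@1
Step 3: thread B executes B2 (x = 4). Shared: x=4 y=5. PCs: A@1 B@2
Step 4: thread A executes A2 (x = x - 2). Shared: x=2 y=5. PCs: A@2 B@2
Step 5: thread B executes B3 (x = x + 5). Shared: x=7 y=5. PCs: A@2 B@3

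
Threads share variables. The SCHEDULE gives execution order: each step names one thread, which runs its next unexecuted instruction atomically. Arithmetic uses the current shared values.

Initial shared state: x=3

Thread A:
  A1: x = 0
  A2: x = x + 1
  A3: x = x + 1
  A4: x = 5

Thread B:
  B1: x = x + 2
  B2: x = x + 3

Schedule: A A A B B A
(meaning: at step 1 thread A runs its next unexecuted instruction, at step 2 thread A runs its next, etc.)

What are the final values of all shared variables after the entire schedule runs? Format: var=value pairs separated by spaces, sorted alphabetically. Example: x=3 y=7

Answer: x=5

Derivation:
Step 1: thread A executes A1 (x = 0). Shared: x=0. PCs: A@1 B@0
Step 2: thread A executes A2 (x = x + 1). Shared: x=1. PCs: A@2 B@0
Step 3: thread A executes A3 (x = x + 1). Shared: x=2. PCs: A@3 B@0
Step 4: thread B executes B1 (x = x + 2). Shared: x=4. PCs: A@3 B@1
Step 5: thread B executes B2 (x = x + 3). Shared: x=7. PCs: A@3 B@2
Step 6: thread A executes A4 (x = 5). Shared: x=5. PCs: A@4 B@2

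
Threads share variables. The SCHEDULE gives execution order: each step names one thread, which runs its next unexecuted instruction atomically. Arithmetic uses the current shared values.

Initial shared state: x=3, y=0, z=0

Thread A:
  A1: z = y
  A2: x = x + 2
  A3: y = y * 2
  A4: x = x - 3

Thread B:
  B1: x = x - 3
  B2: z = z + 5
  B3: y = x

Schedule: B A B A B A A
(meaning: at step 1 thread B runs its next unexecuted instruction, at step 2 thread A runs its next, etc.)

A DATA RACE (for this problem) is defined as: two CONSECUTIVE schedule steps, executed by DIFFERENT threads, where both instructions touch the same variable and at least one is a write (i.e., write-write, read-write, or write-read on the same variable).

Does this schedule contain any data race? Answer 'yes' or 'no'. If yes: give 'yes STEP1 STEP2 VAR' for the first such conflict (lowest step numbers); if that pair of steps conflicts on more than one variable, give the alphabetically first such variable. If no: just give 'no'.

Steps 1,2: B(r=x,w=x) vs A(r=y,w=z). No conflict.
Steps 2,3: A(z = y) vs B(z = z + 5). RACE on z (W-W).
Steps 3,4: B(r=z,w=z) vs A(r=x,w=x). No conflict.
Steps 4,5: A(x = x + 2) vs B(y = x). RACE on x (W-R).
Steps 5,6: B(y = x) vs A(y = y * 2). RACE on y (W-W).
Steps 6,7: same thread (A). No race.
First conflict at steps 2,3.

Answer: yes 2 3 z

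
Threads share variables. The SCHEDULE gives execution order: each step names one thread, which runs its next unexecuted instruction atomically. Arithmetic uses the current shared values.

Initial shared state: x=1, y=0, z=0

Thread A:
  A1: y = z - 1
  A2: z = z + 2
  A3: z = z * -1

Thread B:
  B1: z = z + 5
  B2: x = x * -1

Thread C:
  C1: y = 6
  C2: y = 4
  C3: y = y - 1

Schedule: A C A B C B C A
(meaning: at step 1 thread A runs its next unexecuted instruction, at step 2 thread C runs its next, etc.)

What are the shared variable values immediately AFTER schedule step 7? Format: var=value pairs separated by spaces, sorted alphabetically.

Answer: x=-1 y=3 z=7

Derivation:
Step 1: thread A executes A1 (y = z - 1). Shared: x=1 y=-1 z=0. PCs: A@1 B@0 C@0
Step 2: thread C executes C1 (y = 6). Shared: x=1 y=6 z=0. PCs: A@1 B@0 C@1
Step 3: thread A executes A2 (z = z + 2). Shared: x=1 y=6 z=2. PCs: A@2 B@0 C@1
Step 4: thread B executes B1 (z = z + 5). Shared: x=1 y=6 z=7. PCs: A@2 B@1 C@1
Step 5: thread C executes C2 (y = 4). Shared: x=1 y=4 z=7. PCs: A@2 B@1 C@2
Step 6: thread B executes B2 (x = x * -1). Shared: x=-1 y=4 z=7. PCs: A@2 B@2 C@2
Step 7: thread C executes C3 (y = y - 1). Shared: x=-1 y=3 z=7. PCs: A@2 B@2 C@3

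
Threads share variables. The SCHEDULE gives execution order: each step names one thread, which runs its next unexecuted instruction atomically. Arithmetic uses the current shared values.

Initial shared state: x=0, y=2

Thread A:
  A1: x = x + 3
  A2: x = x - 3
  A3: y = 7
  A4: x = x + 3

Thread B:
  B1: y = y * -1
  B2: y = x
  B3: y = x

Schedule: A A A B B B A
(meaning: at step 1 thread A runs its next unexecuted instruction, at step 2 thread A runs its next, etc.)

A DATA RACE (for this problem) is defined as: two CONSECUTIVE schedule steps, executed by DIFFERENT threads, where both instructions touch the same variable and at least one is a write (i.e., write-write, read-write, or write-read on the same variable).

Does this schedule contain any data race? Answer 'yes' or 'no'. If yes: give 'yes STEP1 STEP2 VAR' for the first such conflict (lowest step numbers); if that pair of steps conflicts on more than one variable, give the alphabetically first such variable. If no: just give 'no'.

Steps 1,2: same thread (A). No race.
Steps 2,3: same thread (A). No race.
Steps 3,4: A(y = 7) vs B(y = y * -1). RACE on y (W-W).
Steps 4,5: same thread (B). No race.
Steps 5,6: same thread (B). No race.
Steps 6,7: B(y = x) vs A(x = x + 3). RACE on x (R-W).
First conflict at steps 3,4.

Answer: yes 3 4 y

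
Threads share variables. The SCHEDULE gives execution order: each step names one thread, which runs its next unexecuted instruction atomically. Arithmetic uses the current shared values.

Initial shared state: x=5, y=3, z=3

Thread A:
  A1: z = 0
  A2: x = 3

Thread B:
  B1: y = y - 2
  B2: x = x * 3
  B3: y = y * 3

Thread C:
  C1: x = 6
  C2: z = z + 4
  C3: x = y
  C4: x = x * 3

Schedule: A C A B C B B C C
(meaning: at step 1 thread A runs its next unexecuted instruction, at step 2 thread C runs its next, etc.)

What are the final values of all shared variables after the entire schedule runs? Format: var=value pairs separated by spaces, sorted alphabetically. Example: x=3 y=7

Step 1: thread A executes A1 (z = 0). Shared: x=5 y=3 z=0. PCs: A@1 B@0 C@0
Step 2: thread C executes C1 (x = 6). Shared: x=6 y=3 z=0. PCs: A@1 B@0 C@1
Step 3: thread A executes A2 (x = 3). Shared: x=3 y=3 z=0. PCs: A@2 B@0 C@1
Step 4: thread B executes B1 (y = y - 2). Shared: x=3 y=1 z=0. PCs: A@2 B@1 C@1
Step 5: thread C executes C2 (z = z + 4). Shared: x=3 y=1 z=4. PCs: A@2 B@1 C@2
Step 6: thread B executes B2 (x = x * 3). Shared: x=9 y=1 z=4. PCs: A@2 B@2 C@2
Step 7: thread B executes B3 (y = y * 3). Shared: x=9 y=3 z=4. PCs: A@2 B@3 C@2
Step 8: thread C executes C3 (x = y). Shared: x=3 y=3 z=4. PCs: A@2 B@3 C@3
Step 9: thread C executes C4 (x = x * 3). Shared: x=9 y=3 z=4. PCs: A@2 B@3 C@4

Answer: x=9 y=3 z=4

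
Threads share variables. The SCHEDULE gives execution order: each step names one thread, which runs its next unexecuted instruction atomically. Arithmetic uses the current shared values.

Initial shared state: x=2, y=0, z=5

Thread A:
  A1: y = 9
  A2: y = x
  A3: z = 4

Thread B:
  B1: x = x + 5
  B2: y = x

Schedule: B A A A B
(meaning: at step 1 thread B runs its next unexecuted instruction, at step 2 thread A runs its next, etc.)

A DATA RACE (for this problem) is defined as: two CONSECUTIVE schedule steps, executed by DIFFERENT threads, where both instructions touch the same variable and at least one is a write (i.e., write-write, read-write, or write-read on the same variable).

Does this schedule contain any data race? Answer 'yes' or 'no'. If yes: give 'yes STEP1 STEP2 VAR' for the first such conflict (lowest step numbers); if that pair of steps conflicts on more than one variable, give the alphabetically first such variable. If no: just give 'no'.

Steps 1,2: B(r=x,w=x) vs A(r=-,w=y). No conflict.
Steps 2,3: same thread (A). No race.
Steps 3,4: same thread (A). No race.
Steps 4,5: A(r=-,w=z) vs B(r=x,w=y). No conflict.

Answer: no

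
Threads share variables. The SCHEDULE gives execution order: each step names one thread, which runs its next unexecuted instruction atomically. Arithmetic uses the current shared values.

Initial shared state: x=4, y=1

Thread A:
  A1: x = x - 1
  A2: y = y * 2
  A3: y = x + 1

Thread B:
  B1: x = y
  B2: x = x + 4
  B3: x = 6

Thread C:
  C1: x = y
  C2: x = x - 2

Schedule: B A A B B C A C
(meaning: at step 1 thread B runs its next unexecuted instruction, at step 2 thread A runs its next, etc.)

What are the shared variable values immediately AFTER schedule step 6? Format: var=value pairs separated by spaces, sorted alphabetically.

Step 1: thread B executes B1 (x = y). Shared: x=1 y=1. PCs: A@0 B@1 C@0
Step 2: thread A executes A1 (x = x - 1). Shared: x=0 y=1. PCs: A@1 B@1 C@0
Step 3: thread A executes A2 (y = y * 2). Shared: x=0 y=2. PCs: A@2 B@1 C@0
Step 4: thread B executes B2 (x = x + 4). Shared: x=4 y=2. PCs: A@2 B@2 C@0
Step 5: thread B executes B3 (x = 6). Shared: x=6 y=2. PCs: A@2 B@3 C@0
Step 6: thread C executes C1 (x = y). Shared: x=2 y=2. PCs: A@2 B@3 C@1

Answer: x=2 y=2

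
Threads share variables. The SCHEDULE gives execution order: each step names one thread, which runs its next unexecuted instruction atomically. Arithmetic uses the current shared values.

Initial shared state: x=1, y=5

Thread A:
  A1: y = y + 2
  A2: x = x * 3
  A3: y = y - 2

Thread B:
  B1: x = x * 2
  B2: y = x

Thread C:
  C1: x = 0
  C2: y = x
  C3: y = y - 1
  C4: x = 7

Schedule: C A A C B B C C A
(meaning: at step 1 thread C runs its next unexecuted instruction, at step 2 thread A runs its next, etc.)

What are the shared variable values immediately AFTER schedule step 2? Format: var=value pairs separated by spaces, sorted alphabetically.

Answer: x=0 y=7

Derivation:
Step 1: thread C executes C1 (x = 0). Shared: x=0 y=5. PCs: A@0 B@0 C@1
Step 2: thread A executes A1 (y = y + 2). Shared: x=0 y=7. PCs: A@1 B@0 C@1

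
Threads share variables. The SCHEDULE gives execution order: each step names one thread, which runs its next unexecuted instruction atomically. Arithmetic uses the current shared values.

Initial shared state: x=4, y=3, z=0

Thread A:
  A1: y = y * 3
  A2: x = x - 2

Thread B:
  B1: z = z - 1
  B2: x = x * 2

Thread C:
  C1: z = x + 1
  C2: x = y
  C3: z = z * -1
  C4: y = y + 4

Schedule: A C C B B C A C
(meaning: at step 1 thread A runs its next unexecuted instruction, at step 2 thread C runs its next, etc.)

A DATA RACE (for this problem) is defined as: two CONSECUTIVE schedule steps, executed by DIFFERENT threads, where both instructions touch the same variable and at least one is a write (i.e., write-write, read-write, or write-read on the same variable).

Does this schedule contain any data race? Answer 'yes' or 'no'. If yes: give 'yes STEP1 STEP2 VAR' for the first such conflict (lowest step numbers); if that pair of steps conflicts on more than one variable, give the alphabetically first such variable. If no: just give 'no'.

Answer: no

Derivation:
Steps 1,2: A(r=y,w=y) vs C(r=x,w=z). No conflict.
Steps 2,3: same thread (C). No race.
Steps 3,4: C(r=y,w=x) vs B(r=z,w=z). No conflict.
Steps 4,5: same thread (B). No race.
Steps 5,6: B(r=x,w=x) vs C(r=z,w=z). No conflict.
Steps 6,7: C(r=z,w=z) vs A(r=x,w=x). No conflict.
Steps 7,8: A(r=x,w=x) vs C(r=y,w=y). No conflict.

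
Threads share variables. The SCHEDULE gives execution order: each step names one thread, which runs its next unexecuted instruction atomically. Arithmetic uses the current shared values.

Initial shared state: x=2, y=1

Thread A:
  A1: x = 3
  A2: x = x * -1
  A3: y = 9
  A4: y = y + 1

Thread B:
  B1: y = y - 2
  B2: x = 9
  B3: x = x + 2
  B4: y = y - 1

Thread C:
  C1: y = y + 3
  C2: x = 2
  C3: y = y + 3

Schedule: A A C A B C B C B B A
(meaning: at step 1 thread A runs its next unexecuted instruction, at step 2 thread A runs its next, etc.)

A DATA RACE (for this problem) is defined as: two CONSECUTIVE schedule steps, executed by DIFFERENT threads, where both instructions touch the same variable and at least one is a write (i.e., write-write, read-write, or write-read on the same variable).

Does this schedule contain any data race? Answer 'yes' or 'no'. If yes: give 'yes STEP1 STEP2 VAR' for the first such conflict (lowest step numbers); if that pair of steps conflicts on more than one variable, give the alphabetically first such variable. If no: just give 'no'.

Steps 1,2: same thread (A). No race.
Steps 2,3: A(r=x,w=x) vs C(r=y,w=y). No conflict.
Steps 3,4: C(y = y + 3) vs A(y = 9). RACE on y (W-W).
Steps 4,5: A(y = 9) vs B(y = y - 2). RACE on y (W-W).
Steps 5,6: B(r=y,w=y) vs C(r=-,w=x). No conflict.
Steps 6,7: C(x = 2) vs B(x = 9). RACE on x (W-W).
Steps 7,8: B(r=-,w=x) vs C(r=y,w=y). No conflict.
Steps 8,9: C(r=y,w=y) vs B(r=x,w=x). No conflict.
Steps 9,10: same thread (B). No race.
Steps 10,11: B(y = y - 1) vs A(y = y + 1). RACE on y (W-W).
First conflict at steps 3,4.

Answer: yes 3 4 y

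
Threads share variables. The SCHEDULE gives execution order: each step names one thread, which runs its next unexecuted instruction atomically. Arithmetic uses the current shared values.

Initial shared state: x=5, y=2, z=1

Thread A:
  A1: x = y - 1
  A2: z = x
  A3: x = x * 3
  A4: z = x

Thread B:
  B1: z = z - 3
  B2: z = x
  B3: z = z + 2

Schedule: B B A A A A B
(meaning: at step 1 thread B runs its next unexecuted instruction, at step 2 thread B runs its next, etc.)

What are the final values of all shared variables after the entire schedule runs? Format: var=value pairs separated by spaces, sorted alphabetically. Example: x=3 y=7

Step 1: thread B executes B1 (z = z - 3). Shared: x=5 y=2 z=-2. PCs: A@0 B@1
Step 2: thread B executes B2 (z = x). Shared: x=5 y=2 z=5. PCs: A@0 B@2
Step 3: thread A executes A1 (x = y - 1). Shared: x=1 y=2 z=5. PCs: A@1 B@2
Step 4: thread A executes A2 (z = x). Shared: x=1 y=2 z=1. PCs: A@2 B@2
Step 5: thread A executes A3 (x = x * 3). Shared: x=3 y=2 z=1. PCs: A@3 B@2
Step 6: thread A executes A4 (z = x). Shared: x=3 y=2 z=3. PCs: A@4 B@2
Step 7: thread B executes B3 (z = z + 2). Shared: x=3 y=2 z=5. PCs: A@4 B@3

Answer: x=3 y=2 z=5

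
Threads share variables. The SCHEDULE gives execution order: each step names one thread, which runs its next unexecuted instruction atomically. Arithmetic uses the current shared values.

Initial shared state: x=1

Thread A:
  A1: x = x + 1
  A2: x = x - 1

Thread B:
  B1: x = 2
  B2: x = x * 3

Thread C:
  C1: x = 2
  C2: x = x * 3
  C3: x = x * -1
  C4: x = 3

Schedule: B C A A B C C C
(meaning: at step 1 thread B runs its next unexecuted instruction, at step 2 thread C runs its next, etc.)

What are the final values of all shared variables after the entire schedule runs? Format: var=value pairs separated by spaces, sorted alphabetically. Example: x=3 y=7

Step 1: thread B executes B1 (x = 2). Shared: x=2. PCs: A@0 B@1 C@0
Step 2: thread C executes C1 (x = 2). Shared: x=2. PCs: A@0 B@1 C@1
Step 3: thread A executes A1 (x = x + 1). Shared: x=3. PCs: A@1 B@1 C@1
Step 4: thread A executes A2 (x = x - 1). Shared: x=2. PCs: A@2 B@1 C@1
Step 5: thread B executes B2 (x = x * 3). Shared: x=6. PCs: A@2 B@2 C@1
Step 6: thread C executes C2 (x = x * 3). Shared: x=18. PCs: A@2 B@2 C@2
Step 7: thread C executes C3 (x = x * -1). Shared: x=-18. PCs: A@2 B@2 C@3
Step 8: thread C executes C4 (x = 3). Shared: x=3. PCs: A@2 B@2 C@4

Answer: x=3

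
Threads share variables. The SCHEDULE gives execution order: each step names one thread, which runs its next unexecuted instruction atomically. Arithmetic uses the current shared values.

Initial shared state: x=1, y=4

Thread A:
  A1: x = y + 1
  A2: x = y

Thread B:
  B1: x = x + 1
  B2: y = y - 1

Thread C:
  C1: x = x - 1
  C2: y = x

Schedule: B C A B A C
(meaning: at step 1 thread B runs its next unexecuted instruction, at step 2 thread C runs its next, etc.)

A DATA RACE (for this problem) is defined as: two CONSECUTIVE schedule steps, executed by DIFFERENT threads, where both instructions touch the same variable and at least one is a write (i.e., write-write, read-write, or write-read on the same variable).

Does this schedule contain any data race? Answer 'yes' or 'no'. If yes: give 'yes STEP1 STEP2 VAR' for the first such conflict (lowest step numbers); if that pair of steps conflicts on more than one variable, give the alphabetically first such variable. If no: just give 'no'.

Steps 1,2: B(x = x + 1) vs C(x = x - 1). RACE on x (W-W).
Steps 2,3: C(x = x - 1) vs A(x = y + 1). RACE on x (W-W).
Steps 3,4: A(x = y + 1) vs B(y = y - 1). RACE on y (R-W).
Steps 4,5: B(y = y - 1) vs A(x = y). RACE on y (W-R).
Steps 5,6: A(x = y) vs C(y = x). RACE on x (W-R), y (R-W). Multiple vars; alphabetically first is x.
First conflict at steps 1,2.

Answer: yes 1 2 x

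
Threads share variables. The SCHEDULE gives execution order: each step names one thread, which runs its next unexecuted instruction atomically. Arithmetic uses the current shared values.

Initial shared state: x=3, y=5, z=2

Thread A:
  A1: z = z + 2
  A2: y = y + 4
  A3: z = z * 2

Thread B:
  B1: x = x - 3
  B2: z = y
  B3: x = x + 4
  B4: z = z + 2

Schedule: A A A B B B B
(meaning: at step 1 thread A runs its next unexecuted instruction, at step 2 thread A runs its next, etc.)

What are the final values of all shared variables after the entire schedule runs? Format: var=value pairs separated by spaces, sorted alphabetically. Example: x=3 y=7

Answer: x=4 y=9 z=11

Derivation:
Step 1: thread A executes A1 (z = z + 2). Shared: x=3 y=5 z=4. PCs: A@1 B@0
Step 2: thread A executes A2 (y = y + 4). Shared: x=3 y=9 z=4. PCs: A@2 B@0
Step 3: thread A executes A3 (z = z * 2). Shared: x=3 y=9 z=8. PCs: A@3 B@0
Step 4: thread B executes B1 (x = x - 3). Shared: x=0 y=9 z=8. PCs: A@3 B@1
Step 5: thread B executes B2 (z = y). Shared: x=0 y=9 z=9. PCs: A@3 B@2
Step 6: thread B executes B3 (x = x + 4). Shared: x=4 y=9 z=9. PCs: A@3 B@3
Step 7: thread B executes B4 (z = z + 2). Shared: x=4 y=9 z=11. PCs: A@3 B@4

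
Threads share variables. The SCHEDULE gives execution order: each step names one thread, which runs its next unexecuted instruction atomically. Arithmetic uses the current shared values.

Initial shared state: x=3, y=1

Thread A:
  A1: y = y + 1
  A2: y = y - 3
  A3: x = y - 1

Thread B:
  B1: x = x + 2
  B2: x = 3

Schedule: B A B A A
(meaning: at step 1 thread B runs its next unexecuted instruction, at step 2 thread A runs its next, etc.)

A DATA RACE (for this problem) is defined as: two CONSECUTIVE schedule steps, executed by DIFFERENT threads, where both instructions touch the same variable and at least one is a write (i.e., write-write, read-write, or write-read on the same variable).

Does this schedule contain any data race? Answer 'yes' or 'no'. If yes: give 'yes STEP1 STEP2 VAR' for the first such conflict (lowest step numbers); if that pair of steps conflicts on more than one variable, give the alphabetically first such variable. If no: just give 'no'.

Answer: no

Derivation:
Steps 1,2: B(r=x,w=x) vs A(r=y,w=y). No conflict.
Steps 2,3: A(r=y,w=y) vs B(r=-,w=x). No conflict.
Steps 3,4: B(r=-,w=x) vs A(r=y,w=y). No conflict.
Steps 4,5: same thread (A). No race.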